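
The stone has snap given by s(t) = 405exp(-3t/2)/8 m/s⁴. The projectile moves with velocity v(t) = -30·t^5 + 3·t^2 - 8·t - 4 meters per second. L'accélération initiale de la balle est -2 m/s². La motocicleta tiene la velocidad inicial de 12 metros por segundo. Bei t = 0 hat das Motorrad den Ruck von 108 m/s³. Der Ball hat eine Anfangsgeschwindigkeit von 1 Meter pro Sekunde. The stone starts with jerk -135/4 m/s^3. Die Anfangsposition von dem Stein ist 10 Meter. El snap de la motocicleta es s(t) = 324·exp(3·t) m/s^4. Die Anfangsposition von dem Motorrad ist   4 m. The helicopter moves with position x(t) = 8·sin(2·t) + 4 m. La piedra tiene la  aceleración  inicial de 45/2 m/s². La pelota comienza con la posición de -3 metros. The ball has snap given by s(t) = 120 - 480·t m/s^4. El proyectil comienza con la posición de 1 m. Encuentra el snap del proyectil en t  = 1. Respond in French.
Pour résoudre ceci, nous devons prendre 3 dérivées de notre équation de la vitesse v(t) = -30·t^5 + 3·t^2 - 8·t - 4. En dérivant la vitesse, nous obtenons l'accélération: a(t) = -150·t^4 + 6·t - 8. En prenant d/dt de a(t), nous trouvons j(t) = 6 - 600·t^3. En dérivant le jerk, nous obtenons le snap: s(t) = -1800·t^2. Nous avons le snap s(t) = -1800·t^2. En substituant t = 1: s(1) = -1800.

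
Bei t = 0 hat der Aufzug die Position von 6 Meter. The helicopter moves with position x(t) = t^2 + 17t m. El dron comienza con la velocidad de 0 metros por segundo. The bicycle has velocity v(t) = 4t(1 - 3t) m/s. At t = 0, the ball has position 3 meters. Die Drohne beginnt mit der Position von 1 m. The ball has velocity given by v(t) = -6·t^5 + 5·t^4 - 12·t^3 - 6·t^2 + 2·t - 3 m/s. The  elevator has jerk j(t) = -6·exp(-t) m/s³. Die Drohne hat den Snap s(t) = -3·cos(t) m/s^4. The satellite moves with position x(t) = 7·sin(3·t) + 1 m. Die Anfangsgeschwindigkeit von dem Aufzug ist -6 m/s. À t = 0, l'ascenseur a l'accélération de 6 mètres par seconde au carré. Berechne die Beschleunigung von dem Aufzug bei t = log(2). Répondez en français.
En partant du jerk j(t) = -6·exp(-t), nous prenons 1 intégrale. En intégrant le jerk et en utilisant la condition initiale a(0) = 6, nous obtenons a(t) = 6·exp(-t). Nous avons l'accélération a(t) = 6·exp(-t). En substituant t = log(2): a(log(2)) = 3.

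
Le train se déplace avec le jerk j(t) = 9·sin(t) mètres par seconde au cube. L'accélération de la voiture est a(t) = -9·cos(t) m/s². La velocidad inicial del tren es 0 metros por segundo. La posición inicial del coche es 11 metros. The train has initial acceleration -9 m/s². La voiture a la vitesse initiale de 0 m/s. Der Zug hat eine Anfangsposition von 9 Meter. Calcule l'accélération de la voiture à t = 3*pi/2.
De l'équation de l'accélération a(t) = -9·cos(t), nous substituons t = 3*pi/2 pour obtenir a = 0.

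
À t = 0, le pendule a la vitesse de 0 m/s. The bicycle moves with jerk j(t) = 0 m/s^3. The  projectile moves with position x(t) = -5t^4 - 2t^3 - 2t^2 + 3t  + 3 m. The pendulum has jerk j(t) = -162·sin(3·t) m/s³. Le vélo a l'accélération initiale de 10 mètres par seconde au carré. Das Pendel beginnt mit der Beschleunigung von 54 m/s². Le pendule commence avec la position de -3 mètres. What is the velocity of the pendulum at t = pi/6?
Starting from jerk j(t) = -162·sin(3·t), we take 2 integrals. The integral of jerk, with a(0) = 54, gives acceleration: a(t) = 54·cos(3·t). Taking ∫a(t)dt and applying v(0) = 0, we find v(t) = 18·sin(3·t). We have velocity v(t) = 18·sin(3·t). Substituting t = pi/6: v(pi/6) = 18.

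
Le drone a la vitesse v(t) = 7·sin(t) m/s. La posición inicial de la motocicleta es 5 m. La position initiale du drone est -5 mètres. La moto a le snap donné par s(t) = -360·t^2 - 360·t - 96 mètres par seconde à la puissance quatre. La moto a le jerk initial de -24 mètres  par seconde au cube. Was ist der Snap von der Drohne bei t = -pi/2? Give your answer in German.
Wir müssen unsere Gleichung für die Geschwindigkeit v(t) = 7·sin(t) 3-mal ableiten. Mit d/dt von v(t) finden wir a(t) = 7·cos(t). Die Ableitung von der Beschleunigung ergibt den Ruck: j(t) = -7·sin(t). Die Ableitung von dem Ruck ergibt den Snap: s(t) = -7·cos(t). Aus der Gleichung für den Snap s(t) = -7·cos(t), setzen wir t = -pi/2 ein und erhalten s = 0.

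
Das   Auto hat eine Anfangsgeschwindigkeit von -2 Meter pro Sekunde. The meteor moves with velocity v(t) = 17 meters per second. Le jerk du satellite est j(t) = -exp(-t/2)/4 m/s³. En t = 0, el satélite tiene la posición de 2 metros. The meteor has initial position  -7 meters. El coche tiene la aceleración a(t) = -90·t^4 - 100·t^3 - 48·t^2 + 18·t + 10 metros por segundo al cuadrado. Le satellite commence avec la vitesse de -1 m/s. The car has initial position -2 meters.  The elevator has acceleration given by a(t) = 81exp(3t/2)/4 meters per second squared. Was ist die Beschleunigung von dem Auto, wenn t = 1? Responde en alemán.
Wir haben die Beschleunigung a(t) = -90·t^4 - 100·t^3 - 48·t^2 + 18·t + 10. Durch Einsetzen von t = 1: a(1) = -210.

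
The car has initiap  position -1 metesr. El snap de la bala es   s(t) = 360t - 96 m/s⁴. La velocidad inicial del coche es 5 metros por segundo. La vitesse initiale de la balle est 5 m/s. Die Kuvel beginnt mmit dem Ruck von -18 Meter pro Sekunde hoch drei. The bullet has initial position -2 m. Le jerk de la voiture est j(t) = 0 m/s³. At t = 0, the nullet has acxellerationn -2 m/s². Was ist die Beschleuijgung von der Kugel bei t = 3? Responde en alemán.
Ausgehend von dem Snap s(t) = 360·t - 96, nehmen wir 2 Stammfunktionen. Das Integral von dem Snap ist der Ruck. Mit j(0) = -18 erhalten wir j(t) = 180·t^2 - 96·t - 18. Durch Integration von dem Ruck und Verwendung der Anfangsbedingung a(0) = -2, erhalten wir a(t) = 60·t^3 - 48·t^2 - 18·t - 2. Aus der Gleichung für die Beschleunigung a(t) = 60·t^3 - 48·t^2 - 18·t - 2, setzen wir t = 3 ein und erhalten a = 1132.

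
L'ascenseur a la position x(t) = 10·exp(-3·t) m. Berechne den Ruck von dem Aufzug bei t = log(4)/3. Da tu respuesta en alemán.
Ausgehend von der Position x(t) = 10·exp(-3·t), nehmen wir 3 Ableitungen. Durch Ableiten von der Position erhalten wir die Geschwindigkeit: v(t) = -30·exp(-3·t). Die Ableitung von der Geschwindigkeit ergibt die Beschleunigung: a(t) = 90·exp(-3·t). Durch Ableiten von der Beschleunigung erhalten wir den Ruck: j(t) = -270·exp(-3·t). Wir haben den Ruck j(t) = -270·exp(-3·t). Durch Einsetzen von t = log(4)/3: j(log(4)/3) = -135/2.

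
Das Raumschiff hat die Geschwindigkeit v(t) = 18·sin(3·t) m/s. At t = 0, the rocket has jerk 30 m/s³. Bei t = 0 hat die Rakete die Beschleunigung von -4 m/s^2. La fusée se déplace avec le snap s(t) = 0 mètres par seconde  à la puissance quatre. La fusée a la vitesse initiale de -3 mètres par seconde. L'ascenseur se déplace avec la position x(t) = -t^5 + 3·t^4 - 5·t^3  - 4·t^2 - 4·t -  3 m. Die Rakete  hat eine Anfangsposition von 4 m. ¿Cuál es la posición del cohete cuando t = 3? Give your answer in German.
Um dies zu lösen, müssen wir 4 Integrale unserer Gleichung für den Snap s(t) = 0 finden. Durch Integration von dem Snap und Verwendung der Anfangsbedingung j(0) = 30, erhalten wir j(t) = 30. Durch Integration von dem Ruck und Verwendung der Anfangsbedingung a(0) = -4, erhalten wir a(t) = 30·t - 4. Mit ∫a(t)dt und Anwendung von v(0) = -3, finden wir v(t) = 15·t^2 - 4·t - 3. Mit ∫v(t)dt und Anwendung von x(0) = 4, finden wir x(t) = 5·t^3 - 2·t^2 - 3·t + 4. Wir haben die Position x(t) = 5·t^3 - 2·t^2 - 3·t + 4. Durch Einsetzen von t = 3: x(3) = 112.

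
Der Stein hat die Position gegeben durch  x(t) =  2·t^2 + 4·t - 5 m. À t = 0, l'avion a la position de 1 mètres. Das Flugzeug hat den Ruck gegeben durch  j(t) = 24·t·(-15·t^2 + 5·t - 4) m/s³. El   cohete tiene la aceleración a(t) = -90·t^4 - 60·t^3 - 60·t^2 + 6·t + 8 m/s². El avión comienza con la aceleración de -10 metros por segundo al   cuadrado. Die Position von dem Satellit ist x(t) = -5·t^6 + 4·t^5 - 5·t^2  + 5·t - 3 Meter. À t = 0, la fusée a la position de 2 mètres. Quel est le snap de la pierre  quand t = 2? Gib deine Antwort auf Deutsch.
Ausgehend von der Position x(t) = 2·t^2 + 4·t - 5, nehmen wir 4 Ableitungen. Mit d/dt von x(t) finden wir v(t) = 4·t + 4. Mit d/dt von v(t) finden wir a(t) = 4. Durch Ableiten von der Beschleunigung erhalten wir den Ruck: j(t) = 0. Durch Ableiten von dem Ruck erhalten wir den Snap: s(t) = 0. Aus der Gleichung für den Snap s(t) = 0, setzen wir t = 2 ein und erhalten s = 0.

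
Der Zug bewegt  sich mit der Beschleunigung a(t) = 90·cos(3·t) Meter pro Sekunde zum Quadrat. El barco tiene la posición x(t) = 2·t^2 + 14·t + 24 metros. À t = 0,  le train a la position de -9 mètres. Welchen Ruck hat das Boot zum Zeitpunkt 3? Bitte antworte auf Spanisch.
Para resolver esto, necesitamos tomar 3 derivadas de nuestra ecuación de la posición x(t) = 2·t^2 + 14·t + 24. La derivada de la posición da la velocidad: v(t) = 4·t + 14. La derivada de la velocidad da la aceleración: a(t) = 4. Derivando la aceleración, obtenemos la sacudida: j(t) = 0. Usando j(t) = 0 y sustituyendo t = 3, encontramos j = 0.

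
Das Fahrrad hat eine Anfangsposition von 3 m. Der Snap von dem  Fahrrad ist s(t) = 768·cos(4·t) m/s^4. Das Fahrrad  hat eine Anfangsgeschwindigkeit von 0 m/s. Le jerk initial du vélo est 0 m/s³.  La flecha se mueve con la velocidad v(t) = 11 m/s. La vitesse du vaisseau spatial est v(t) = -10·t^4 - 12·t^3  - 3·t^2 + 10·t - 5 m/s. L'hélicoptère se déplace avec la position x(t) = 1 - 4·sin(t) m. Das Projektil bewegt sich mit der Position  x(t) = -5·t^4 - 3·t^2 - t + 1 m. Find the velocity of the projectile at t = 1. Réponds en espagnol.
Para resolver esto, necesitamos tomar 1 derivada de nuestra ecuación de la posición x(t) = -5·t^4 - 3·t^2 - t + 1. Tomando d/dt de x(t), encontramos v(t) = -20·t^3 - 6·t - 1. De la ecuación de la velocidad v(t) = -20·t^3 - 6·t - 1, sustituimos t = 1 para obtener v = -27.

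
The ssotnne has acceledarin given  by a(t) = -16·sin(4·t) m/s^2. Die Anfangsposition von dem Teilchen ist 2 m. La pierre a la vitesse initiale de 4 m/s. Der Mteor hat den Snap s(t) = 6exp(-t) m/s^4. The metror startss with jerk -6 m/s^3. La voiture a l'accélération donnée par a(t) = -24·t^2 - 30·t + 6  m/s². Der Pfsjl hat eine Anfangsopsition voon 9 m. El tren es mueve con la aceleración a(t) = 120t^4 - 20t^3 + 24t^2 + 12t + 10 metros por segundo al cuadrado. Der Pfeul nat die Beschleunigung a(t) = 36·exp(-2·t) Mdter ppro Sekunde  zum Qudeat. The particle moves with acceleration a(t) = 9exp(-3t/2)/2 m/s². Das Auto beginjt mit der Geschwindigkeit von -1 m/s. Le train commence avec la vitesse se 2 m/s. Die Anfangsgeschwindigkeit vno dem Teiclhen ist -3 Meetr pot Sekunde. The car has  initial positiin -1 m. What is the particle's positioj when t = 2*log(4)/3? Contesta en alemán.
Ausgehend von der Beschleunigung a(t) = 9·exp(-3·t/2)/2, nehmen wir 2 Stammfunktionen. Durch Integration von der Beschleunigung und Verwendung der Anfangsbedingung v(0) = -3, erhalten wir v(t) = -3·exp(-3·t/2). Das Integral von der Geschwindigkeit, mit x(0) = 2, ergibt die Position: x(t) = 2·exp(-3·t/2). Mit x(t) = 2·exp(-3·t/2) und Einsetzen von t = 2*log(4)/3, finden wir x = 1/2.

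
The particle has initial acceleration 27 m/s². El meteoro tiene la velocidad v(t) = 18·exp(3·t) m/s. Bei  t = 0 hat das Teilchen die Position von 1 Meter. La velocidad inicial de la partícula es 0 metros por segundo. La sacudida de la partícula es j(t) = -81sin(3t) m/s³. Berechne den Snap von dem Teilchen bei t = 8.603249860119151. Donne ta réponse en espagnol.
Partiendo de la sacudida j(t) = -81·sin(3·t), tomamos 1 derivada. Derivando la sacudida, obtenemos el snap: s(t) = -243·cos(3·t). Usando s(t) = -243·cos(3·t) y sustituyendo t = 8.603249860119151, encontramos s = -189.406438438595.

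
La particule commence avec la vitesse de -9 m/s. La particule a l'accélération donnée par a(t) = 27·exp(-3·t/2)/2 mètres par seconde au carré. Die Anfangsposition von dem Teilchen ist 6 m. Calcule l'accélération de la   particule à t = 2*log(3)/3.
En utilisant a(t) = 27·exp(-3·t/2)/2 et en substituant t = 2*log(3)/3, nous trouvons a = 9/2.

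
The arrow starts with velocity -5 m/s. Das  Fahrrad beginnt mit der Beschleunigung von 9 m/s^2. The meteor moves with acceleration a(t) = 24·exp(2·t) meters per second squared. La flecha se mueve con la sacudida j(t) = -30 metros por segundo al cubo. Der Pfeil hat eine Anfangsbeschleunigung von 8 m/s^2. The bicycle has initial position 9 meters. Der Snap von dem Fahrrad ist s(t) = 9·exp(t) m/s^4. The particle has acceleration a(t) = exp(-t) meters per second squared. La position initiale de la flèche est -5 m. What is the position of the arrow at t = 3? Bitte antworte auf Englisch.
We need to integrate our jerk equation j(t) = -30 3 times. The integral of jerk is acceleration. Using a(0) = 8, we get a(t) = 8 - 30·t. Finding the integral of a(t) and using v(0) = -5: v(t) = -15·t^2 + 8·t - 5. The integral of velocity is position. Using x(0) = -5, we get x(t) = -5·t^3 + 4·t^2 - 5·t - 5. We have position x(t) = -5·t^3 + 4·t^2 - 5·t - 5. Substituting t = 3: x(3) = -119.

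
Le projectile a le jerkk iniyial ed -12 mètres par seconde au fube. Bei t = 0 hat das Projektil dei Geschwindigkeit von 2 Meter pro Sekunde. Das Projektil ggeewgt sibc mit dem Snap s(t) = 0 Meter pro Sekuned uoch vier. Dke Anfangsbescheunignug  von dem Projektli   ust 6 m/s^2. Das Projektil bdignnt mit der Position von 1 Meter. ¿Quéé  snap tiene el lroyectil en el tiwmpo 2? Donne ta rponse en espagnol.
Usando s(t) = 0 y sustituyendo t = 2, encontramos s = 0.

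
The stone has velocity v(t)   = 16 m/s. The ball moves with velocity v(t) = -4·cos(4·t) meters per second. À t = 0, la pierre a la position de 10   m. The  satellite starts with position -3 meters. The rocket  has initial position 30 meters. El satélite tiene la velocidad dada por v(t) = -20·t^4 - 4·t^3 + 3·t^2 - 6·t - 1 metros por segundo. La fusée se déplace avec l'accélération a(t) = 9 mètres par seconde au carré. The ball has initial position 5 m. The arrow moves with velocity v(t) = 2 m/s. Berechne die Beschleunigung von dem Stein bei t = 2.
Wir müssen unsere Gleichung für die Geschwindigkeit v(t) = 16 1-mal ableiten. Mit d/dt von v(t) finden wir a(t) = 0. Mit a(t) = 0 und Einsetzen von t = 2, finden wir a = 0.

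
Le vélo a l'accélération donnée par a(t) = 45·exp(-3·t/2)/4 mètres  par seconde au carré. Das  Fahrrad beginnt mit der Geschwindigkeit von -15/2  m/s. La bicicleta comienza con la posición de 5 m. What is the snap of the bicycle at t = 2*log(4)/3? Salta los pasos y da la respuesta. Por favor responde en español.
En t = 2*log(4)/3, s = 405/64.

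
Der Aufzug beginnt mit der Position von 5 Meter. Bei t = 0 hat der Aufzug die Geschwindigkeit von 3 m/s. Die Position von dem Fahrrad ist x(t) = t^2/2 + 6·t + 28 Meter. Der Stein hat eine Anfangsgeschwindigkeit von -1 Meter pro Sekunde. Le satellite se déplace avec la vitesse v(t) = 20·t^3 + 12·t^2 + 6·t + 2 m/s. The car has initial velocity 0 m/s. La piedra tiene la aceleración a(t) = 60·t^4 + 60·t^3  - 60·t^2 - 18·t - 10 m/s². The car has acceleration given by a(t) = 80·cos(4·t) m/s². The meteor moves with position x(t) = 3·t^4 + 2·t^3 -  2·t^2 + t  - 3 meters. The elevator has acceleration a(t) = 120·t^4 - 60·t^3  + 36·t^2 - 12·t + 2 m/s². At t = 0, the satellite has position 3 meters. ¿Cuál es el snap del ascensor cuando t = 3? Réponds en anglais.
Starting from acceleration a(t) = 120·t^4 - 60·t^3 + 36·t^2 - 12·t + 2, we take 2 derivatives. Differentiating acceleration, we get jerk: j(t) = 480·t^3 - 180·t^2 + 72·t - 12. The derivative of jerk gives snap: s(t) = 1440·t^2 - 360·t + 72. From the given snap equation s(t) = 1440·t^2 - 360·t + 72, we substitute t = 3 to get s = 11952.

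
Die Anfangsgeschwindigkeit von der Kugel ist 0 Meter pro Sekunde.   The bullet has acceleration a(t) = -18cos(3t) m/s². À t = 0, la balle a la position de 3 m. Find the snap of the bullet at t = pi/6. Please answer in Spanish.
Partiendo de la aceleración a(t) = -18·cos(3·t), tomamos 2 derivadas. La derivada de la aceleración da la sacudida: j(t) = 54·sin(3·t). Tomando d/dt de j(t), encontramos s(t) = 162·cos(3·t). De la ecuación del snap s(t) = 162·cos(3·t), sustituimos t = pi/6 para obtener s = 0.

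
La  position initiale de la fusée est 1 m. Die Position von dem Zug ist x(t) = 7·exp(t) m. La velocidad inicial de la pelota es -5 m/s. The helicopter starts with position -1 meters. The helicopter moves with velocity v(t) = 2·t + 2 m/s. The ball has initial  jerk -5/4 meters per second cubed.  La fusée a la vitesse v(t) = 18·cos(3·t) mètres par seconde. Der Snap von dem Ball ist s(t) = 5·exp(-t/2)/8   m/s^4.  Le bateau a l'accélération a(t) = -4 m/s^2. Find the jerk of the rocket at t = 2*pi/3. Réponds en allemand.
Um dies zu lösen, müssen wir 2 Ableitungen unserer Gleichung für die Geschwindigkeit v(t) = 18·cos(3·t) nehmen. Mit d/dt von v(t) finden wir a(t) = -54·sin(3·t). Durch Ableiten von der Beschleunigung erhalten wir den Ruck: j(t) = -162·cos(3·t). Wir haben den Ruck j(t) = -162·cos(3·t). Durch Einsetzen von t = 2*pi/3: j(2*pi/3) = -162.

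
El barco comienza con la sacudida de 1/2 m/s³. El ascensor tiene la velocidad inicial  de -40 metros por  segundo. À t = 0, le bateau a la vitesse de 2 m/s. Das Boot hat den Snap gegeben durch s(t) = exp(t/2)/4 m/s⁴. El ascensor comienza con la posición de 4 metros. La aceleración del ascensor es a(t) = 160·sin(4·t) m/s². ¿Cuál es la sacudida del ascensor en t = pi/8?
Partiendo de la aceleración a(t) = 160·sin(4·t), tomamos 1 derivada. Derivando la aceleración, obtenemos la sacudida: j(t) = 640·cos(4·t). Usando j(t) = 640·cos(4·t) y sustituyendo t = pi/8, encontramos j = 0.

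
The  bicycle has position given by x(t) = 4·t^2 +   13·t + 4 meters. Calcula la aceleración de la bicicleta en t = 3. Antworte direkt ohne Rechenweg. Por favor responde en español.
La aceleración en t = 3 es a = 8.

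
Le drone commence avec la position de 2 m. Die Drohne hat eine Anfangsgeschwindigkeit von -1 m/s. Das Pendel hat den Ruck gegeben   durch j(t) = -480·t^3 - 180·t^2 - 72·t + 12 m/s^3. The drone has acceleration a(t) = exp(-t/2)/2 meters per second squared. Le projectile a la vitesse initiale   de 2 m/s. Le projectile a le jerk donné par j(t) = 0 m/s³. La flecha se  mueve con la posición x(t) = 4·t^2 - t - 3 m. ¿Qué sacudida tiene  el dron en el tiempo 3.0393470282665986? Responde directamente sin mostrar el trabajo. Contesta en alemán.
Bei t = 3.0393470282665986, j = -0.0546958262375083.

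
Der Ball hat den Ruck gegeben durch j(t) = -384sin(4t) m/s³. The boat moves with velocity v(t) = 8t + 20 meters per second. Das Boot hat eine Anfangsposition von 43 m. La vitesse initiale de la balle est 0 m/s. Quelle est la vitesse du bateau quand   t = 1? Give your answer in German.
Wir haben die Geschwindigkeit v(t) = 8·t + 20. Durch Einsetzen von t = 1: v(1) = 28.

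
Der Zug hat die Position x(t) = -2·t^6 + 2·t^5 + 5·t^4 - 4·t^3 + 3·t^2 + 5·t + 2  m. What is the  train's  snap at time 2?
We must differentiate our position equation x(t) = -2·t^6 + 2·t^5 + 5·t^4 - 4·t^3 + 3·t^2 + 5·t + 2 4 times. The derivative of position gives velocity: v(t) = -12·t^5 + 10·t^4 + 20·t^3 - 12·t^2 + 6·t + 5. Taking d/dt of v(t), we find a(t) = -60·t^4 + 40·t^3 + 60·t^2 - 24·t + 6. The derivative of acceleration gives jerk: j(t) = -240·t^3 + 120·t^2 + 120·t - 24. The derivative of jerk gives snap: s(t) = -720·t^2 + 240·t + 120. From the given snap equation s(t) = -720·t^2 + 240·t + 120, we substitute t = 2 to get s = -2280.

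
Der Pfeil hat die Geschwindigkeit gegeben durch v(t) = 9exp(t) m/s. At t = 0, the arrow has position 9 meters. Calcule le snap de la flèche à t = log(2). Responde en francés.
Nous devons dériver notre équation de la vitesse v(t) = 9·exp(t) 3 fois. En prenant d/dt de v(t), nous trouvons a(t) = 9·exp(t). En dérivant l'accélération, nous obtenons le jerk: j(t) = 9·exp(t). En prenant d/dt de j(t), nous trouvons s(t) = 9·exp(t). Nous avons le snap s(t) = 9·exp(t). En substituant t = log(2): s(log(2)) = 18.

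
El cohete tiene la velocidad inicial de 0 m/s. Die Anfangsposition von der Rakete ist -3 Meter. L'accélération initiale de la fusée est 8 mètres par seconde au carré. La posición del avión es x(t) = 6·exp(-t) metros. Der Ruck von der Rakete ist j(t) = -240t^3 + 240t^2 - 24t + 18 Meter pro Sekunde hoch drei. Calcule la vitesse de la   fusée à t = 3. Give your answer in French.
En partant du jerk j(t) = -240·t^3 + 240·t^2 - 24·t + 18, nous prenons 2 intégrales. En prenant ∫j(t)dt et en appliquant a(0) = 8, nous trouvons a(t) = -60·t^4 + 80·t^3 - 12·t^2 + 18·t + 8. La primitive de l'accélération, avec v(0) = 0, donne la vitesse: v(t) = t·(-12·t^4 + 20·t^3 - 4·t^2 + 9·t + 8). De l'équation de la vitesse v(t) = t·(-12·t^4 + 20·t^3 - 4·t^2 + 9·t + 8), nous substituons t = 3 pour obtenir v = -1299.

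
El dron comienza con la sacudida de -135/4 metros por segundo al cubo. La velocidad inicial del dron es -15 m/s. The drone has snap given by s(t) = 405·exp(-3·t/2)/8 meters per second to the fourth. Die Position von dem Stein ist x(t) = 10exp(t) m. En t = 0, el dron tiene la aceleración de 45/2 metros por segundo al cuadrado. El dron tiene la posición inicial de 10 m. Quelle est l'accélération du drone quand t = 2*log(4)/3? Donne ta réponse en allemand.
Wir müssen das Integral unserer Gleichung für den Snap s(t) = 405·exp(-3·t/2)/8 2-mal finden. Das Integral von dem Snap, mit j(0) = -135/4, ergibt den Ruck: j(t) = -135·exp(-3·t/2)/4. Durch Integration von dem Ruck und Verwendung der Anfangsbedingung a(0) = 45/2, erhalten wir a(t) = 45·exp(-3·t/2)/2. Wir haben die Beschleunigung a(t) = 45·exp(-3·t/2)/2. Durch Einsetzen von t = 2*log(4)/3: a(2*log(4)/3) = 45/8.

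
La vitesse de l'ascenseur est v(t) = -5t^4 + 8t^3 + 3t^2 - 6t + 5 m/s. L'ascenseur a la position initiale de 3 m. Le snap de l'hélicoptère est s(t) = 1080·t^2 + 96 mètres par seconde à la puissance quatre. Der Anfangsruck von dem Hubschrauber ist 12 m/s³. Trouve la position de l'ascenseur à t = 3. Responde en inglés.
Starting from velocity v(t) = -5·t^4 + 8·t^3 + 3·t^2 - 6·t + 5, we take 1 antiderivative. The integral of velocity is position. Using x(0) = 3, we get x(t) = -t^5 + 2·t^4 + t^3 - 3·t^2 + 5·t + 3. From the given position equation x(t) = -t^5 + 2·t^4 + t^3 - 3·t^2 + 5·t + 3, we substitute t = 3 to get x = -63.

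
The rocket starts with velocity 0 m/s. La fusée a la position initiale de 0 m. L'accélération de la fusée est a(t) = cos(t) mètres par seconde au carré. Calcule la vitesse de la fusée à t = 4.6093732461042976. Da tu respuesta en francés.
Pour résoudre ceci, nous devons prendre 1 primitive de notre équation de l'accélération a(t) = cos(t). La primitive de l'accélération, avec v(0) = 0, donne la vitesse: v(t) = sin(t). Nous avons la vitesse v(t) = sin(t). En substituant t = 4.6093732461042976: v(4.6093732461042976) = -0.994698570071968.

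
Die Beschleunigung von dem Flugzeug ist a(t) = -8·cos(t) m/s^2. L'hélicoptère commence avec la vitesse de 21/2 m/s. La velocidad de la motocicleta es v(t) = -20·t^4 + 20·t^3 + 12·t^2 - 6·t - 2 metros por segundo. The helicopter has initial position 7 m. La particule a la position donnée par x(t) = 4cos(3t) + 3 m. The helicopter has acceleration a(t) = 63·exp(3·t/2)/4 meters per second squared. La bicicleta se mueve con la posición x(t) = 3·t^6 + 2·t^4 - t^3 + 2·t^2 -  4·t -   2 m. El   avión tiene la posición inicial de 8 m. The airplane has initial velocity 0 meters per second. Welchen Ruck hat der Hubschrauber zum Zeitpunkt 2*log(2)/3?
Wir müssen unsere Gleichung für die Beschleunigung a(t) = 63·exp(3·t/2)/4 1-mal ableiten. Mit d/dt von a(t) finden wir j(t) = 189·exp(3·t/2)/8. Aus der Gleichung für den Ruck j(t) = 189·exp(3·t/2)/8, setzen wir t = 2*log(2)/3 ein und erhalten j = 189/4.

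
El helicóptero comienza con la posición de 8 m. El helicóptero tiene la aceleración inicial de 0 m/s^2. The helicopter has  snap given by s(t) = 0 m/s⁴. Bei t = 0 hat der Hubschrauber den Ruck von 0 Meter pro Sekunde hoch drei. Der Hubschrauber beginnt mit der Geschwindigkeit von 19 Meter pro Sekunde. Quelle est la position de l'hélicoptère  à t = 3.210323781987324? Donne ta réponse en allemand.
Ausgehend von dem Snap s(t) = 0, nehmen wir 4 Stammfunktionen. Durch Integration von dem Snap und Verwendung der Anfangsbedingung j(0) = 0, erhalten wir j(t) = 0. Mit ∫j(t)dt und Anwendung von a(0) = 0, finden wir a(t) = 0. Mit ∫a(t)dt und Anwendung von v(0) = 19, finden wir v(t) = 19. Das Integral von der Geschwindigkeit ist die Position. Mit x(0) = 8 erhalten wir x(t) = 19·t + 8. Wir haben die Position x(t) = 19·t + 8. Durch Einsetzen von t = 3.210323781987324: x(3.210323781987324) = 68.9961518577592.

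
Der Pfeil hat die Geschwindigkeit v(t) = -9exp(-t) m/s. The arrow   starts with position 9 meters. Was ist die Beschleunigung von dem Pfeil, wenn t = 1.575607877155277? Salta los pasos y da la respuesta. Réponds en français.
La réponse est 1.86193580181588.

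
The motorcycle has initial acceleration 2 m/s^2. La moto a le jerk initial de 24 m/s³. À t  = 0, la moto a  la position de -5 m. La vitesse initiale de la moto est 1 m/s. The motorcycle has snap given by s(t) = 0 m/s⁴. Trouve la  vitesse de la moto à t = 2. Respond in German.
Um dies zu lösen, müssen wir 3 Integrale unserer Gleichung für den Snap s(t) = 0 finden. Mit ∫s(t)dt und Anwendung von j(0) = 24, finden wir j(t) = 24. Das Integral von dem Ruck ist die Beschleunigung. Mit a(0) = 2 erhalten wir a(t) = 24·t + 2. Das Integral von der Beschleunigung, mit v(0) = 1, ergibt die Geschwindigkeit: v(t) = 12·t^2 + 2·t + 1. Wir haben die Geschwindigkeit v(t) = 12·t^2 + 2·t + 1. Durch Einsetzen von t = 2: v(2) = 53.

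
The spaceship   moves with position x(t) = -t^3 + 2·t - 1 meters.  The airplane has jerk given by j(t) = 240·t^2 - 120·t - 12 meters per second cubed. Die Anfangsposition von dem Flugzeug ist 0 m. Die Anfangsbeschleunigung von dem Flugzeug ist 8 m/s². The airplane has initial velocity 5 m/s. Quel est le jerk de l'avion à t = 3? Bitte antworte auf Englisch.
From the given jerk equation j(t) = 240·t^2 - 120·t - 12, we substitute t = 3 to get j = 1788.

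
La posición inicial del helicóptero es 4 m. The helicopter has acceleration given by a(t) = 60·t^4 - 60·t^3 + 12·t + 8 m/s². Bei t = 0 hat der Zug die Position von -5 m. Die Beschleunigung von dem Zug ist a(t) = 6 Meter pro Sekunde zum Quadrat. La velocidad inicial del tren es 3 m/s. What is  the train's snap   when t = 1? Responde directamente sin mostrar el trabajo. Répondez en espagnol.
La respuesta es 0.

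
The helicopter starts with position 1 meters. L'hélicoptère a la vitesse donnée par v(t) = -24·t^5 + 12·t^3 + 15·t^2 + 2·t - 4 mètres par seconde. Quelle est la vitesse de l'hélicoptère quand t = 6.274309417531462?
De l'équation de la vitesse v(t) = -24·t^5 + 12·t^3 + 15·t^2 + 2·t - 4, nous substituons t = 6.274309417531462 pour obtenir v = -229804.725262868.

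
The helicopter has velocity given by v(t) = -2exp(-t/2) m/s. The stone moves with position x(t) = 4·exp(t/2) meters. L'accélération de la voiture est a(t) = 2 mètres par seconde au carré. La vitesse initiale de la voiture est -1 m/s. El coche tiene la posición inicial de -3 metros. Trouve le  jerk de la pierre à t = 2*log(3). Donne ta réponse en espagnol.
Partiendo de la posición x(t) = 4·exp(t/2), tomamos 3 derivadas. Tomando d/dt de x(t), encontramos v(t) = 2·exp(t/2). Derivando la velocidad, obtenemos la aceleración: a(t) = exp(t/2). Tomando d/dt de a(t), encontramos j(t) = exp(t/2)/2. Usando j(t) = exp(t/2)/2 y sustituyendo t = 2*log(3), encontramos j = 3/2.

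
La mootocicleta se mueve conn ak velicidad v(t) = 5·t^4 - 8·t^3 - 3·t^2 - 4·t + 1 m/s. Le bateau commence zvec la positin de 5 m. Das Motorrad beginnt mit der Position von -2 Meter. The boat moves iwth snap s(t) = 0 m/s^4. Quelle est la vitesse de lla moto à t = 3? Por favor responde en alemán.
Mit v(t) = 5·t^4 - 8·t^3 - 3·t^2 - 4·t + 1 und Einsetzen von t = 3, finden wir v = 151.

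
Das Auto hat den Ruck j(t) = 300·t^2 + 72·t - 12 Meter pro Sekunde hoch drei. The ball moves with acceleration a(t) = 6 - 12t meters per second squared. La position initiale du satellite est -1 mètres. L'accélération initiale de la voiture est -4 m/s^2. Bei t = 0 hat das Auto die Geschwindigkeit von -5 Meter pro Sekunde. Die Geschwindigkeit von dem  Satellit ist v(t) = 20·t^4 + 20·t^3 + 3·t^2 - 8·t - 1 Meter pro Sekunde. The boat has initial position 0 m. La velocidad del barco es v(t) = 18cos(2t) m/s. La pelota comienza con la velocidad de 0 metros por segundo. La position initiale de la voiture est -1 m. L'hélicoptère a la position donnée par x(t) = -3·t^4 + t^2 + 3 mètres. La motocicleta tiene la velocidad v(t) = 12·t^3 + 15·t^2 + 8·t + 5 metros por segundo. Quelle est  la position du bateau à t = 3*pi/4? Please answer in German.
Um dies zu lösen, müssen wir 1 Stammfunktion unserer Gleichung für die Geschwindigkeit v(t) = 18·cos(2·t) finden. Mit ∫v(t)dt und Anwendung von x(0) = 0, finden wir x(t) = 9·sin(2·t). Aus der Gleichung für die Position x(t) = 9·sin(2·t), setzen wir t = 3*pi/4 ein und erhalten x = -9.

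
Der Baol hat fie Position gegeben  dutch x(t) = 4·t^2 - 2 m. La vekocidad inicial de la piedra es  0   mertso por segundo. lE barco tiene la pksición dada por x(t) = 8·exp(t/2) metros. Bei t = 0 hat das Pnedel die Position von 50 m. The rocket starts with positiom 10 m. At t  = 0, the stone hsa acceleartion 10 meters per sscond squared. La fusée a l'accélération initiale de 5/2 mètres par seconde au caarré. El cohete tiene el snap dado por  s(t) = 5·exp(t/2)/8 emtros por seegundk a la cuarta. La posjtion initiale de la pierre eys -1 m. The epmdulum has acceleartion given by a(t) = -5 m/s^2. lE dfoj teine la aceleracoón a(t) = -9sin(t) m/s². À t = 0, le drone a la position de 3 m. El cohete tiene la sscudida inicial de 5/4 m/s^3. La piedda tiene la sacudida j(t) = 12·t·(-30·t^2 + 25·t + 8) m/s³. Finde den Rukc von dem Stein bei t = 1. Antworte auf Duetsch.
Aus der Gleichung für den Ruck j(t) = 12·t·(-30·t^2 + 25·t + 8), setzen wir t = 1 ein und erhalten j = 36.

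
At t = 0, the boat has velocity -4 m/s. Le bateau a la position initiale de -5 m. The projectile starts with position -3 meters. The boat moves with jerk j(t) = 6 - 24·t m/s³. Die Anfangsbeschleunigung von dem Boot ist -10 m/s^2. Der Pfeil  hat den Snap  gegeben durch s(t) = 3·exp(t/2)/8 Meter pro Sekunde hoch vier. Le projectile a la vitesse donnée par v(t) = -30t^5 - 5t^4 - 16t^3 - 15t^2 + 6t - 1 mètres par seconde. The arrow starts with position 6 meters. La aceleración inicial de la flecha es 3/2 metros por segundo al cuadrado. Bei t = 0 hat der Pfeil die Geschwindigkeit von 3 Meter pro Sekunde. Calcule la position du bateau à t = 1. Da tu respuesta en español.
Partiendo de la sacudida j(t) = 6 - 24·t, tomamos 3 antiderivadas. Tomando ∫j(t)dt y aplicando a(0) = -10, encontramos a(t) = -12·t^2 + 6·t - 10. La antiderivada de la aceleración, con v(0) = -4, da la velocidad: v(t) = -4·t^3 + 3·t^2 - 10·t - 4. La integral de la velocidad, con x(0) = -5, da la posición: x(t) = -t^4 + t^3 - 5·t^2 - 4·t - 5. De la ecuación de la posición x(t) = -t^4 + t^3 - 5·t^2 - 4·t - 5, sustituimos t = 1 para obtener x = -14.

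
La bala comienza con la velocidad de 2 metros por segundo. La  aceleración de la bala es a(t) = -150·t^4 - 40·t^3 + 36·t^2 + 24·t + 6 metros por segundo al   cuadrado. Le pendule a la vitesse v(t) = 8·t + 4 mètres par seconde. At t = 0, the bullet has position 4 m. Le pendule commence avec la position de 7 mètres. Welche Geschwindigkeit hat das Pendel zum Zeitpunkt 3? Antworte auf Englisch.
Using v(t) = 8·t + 4 and substituting t = 3, we find v = 28.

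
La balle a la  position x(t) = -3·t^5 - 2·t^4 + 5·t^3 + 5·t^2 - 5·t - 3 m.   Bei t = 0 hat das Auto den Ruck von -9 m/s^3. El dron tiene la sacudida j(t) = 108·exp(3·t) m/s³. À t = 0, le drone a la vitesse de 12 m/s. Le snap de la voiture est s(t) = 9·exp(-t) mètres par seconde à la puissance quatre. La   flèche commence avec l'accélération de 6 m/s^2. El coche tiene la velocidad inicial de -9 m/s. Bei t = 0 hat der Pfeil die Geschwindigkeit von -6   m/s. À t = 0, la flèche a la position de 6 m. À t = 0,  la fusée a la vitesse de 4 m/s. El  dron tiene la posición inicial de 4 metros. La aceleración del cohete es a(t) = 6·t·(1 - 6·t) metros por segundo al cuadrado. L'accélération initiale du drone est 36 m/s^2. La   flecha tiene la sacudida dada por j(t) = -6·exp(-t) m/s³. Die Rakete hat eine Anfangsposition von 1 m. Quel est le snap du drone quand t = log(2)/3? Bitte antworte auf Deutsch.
Um dies zu lösen, müssen wir 1 Ableitung unserer Gleichung für den Ruck j(t) = 108·exp(3·t) nehmen. Mit d/dt von j(t) finden wir s(t) = 324·exp(3·t). Wir haben den Snap s(t) = 324·exp(3·t). Durch Einsetzen von t = log(2)/3: s(log(2)/3) = 648.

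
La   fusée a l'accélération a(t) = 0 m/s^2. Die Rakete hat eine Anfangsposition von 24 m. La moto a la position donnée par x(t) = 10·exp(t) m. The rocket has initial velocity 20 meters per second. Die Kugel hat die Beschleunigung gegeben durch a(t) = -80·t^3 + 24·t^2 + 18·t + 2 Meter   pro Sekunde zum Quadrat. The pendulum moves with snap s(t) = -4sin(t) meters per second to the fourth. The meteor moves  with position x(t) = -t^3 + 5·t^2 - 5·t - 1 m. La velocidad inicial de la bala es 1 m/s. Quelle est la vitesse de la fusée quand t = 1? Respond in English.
Starting from acceleration a(t) = 0, we take 1 integral. Taking ∫a(t)dt and applying v(0) = 20, we find v(t) = 20. Using v(t) = 20 and substituting t = 1, we find v = 20.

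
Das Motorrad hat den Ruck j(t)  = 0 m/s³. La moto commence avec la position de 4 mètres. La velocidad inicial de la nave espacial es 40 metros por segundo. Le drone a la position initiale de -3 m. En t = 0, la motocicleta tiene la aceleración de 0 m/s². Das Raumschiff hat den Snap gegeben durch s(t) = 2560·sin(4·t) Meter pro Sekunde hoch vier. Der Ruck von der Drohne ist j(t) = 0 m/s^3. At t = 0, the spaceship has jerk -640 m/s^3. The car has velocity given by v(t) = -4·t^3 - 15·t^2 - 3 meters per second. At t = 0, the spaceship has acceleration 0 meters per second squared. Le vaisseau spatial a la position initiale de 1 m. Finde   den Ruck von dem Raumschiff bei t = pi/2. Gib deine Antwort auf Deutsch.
Wir müssen das Integral unserer Gleichung für den Snap s(t) = 2560·sin(4·t) 1-mal finden. Die Stammfunktion von dem Snap ist der Ruck. Mit j(0) = -640 erhalten wir j(t) = -640·cos(4·t). Aus der Gleichung für den Ruck j(t) = -640·cos(4·t), setzen wir t = pi/2 ein und erhalten j = -640.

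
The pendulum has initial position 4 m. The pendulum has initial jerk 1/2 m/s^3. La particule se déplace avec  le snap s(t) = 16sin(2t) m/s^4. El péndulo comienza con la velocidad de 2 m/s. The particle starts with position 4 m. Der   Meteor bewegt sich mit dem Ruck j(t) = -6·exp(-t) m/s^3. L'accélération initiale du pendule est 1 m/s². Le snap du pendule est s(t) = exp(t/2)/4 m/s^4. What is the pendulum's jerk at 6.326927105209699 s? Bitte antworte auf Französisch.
En partant du snap s(t) = exp(t/2)/4, nous prenons 1 intégrale. La primitive du snap est le jerk. En utilisant j(0) = 1/2, nous obtenons j(t) = exp(t/2)/2. De l'équation du jerk j(t) = exp(t/2)/2, nous substituons t = 6.326927105209699 pour obtenir j = 11.8261877350569.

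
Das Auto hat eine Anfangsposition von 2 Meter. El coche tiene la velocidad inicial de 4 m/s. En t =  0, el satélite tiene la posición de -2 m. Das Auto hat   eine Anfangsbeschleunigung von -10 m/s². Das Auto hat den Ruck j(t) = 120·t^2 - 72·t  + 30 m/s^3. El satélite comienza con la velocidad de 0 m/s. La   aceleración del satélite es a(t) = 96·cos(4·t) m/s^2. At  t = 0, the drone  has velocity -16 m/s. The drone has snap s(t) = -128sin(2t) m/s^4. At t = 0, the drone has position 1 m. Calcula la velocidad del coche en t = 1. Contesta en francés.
Nous devons intégrer notre équation du jerk j(t) = 120·t^2 - 72·t + 30 2 fois. L'intégrale du jerk, avec a(0) = -10, donne l'accélération: a(t) = 40·t^3 - 36·t^2 + 30·t - 10. La primitive de l'accélération, avec v(0) = 4, donne la vitesse: v(t) = 10·t^4 - 12·t^3 + 15·t^2 - 10·t + 4. En utilisant v(t) = 10·t^4 - 12·t^3 + 15·t^2 - 10·t + 4 et en substituant t = 1, nous trouvons v = 7.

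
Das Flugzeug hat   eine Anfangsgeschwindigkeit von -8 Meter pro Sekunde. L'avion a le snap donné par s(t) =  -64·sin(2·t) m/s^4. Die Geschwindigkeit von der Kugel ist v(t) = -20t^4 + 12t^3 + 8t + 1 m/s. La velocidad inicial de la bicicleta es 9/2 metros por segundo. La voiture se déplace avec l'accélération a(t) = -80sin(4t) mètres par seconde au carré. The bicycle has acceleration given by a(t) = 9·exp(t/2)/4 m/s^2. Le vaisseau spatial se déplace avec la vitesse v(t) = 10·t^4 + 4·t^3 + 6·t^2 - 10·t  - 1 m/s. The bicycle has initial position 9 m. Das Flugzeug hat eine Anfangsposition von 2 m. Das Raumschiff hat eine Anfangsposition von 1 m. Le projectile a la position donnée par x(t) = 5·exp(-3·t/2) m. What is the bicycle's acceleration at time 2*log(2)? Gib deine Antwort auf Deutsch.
Mit a(t) = 9·exp(t/2)/4 und Einsetzen von t = 2*log(2), finden wir a = 9/2.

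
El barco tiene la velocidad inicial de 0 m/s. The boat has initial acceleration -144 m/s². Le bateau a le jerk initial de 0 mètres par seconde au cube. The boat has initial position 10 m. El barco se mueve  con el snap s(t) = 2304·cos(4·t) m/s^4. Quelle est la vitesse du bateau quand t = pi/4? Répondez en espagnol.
Para resolver esto, necesitamos tomar 3 integrales de nuestra ecuación del snap s(t) = 2304·cos(4·t). Integrando el snap y usando la condición inicial j(0) = 0, obtenemos j(t) = 576·sin(4·t). Integrando la sacudida y usando la condición inicial a(0) = -144, obtenemos a(t) = -144·cos(4·t). La integral de la aceleración es la velocidad. Usando v(0) = 0, obtenemos v(t) = -36·sin(4·t). Usando v(t) = -36·sin(4·t) y sustituyendo t = pi/4, encontramos v = 0.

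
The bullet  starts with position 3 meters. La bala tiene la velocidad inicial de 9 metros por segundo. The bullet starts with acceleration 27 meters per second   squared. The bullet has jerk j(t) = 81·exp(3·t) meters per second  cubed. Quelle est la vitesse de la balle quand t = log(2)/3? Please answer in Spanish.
Para resolver esto, necesitamos tomar 2 integrales de nuestra ecuación de la sacudida j(t) = 81·exp(3·t). Tomando ∫j(t)dt y aplicando a(0) = 27, encontramos a(t) = 27·exp(3·t). Integrando la aceleración y usando la condición inicial v(0) = 9, obtenemos v(t) = 9·exp(3·t). Tenemos la velocidad v(t) = 9·exp(3·t). Sustituyendo t = log(2)/3: v(log(2)/3) = 18.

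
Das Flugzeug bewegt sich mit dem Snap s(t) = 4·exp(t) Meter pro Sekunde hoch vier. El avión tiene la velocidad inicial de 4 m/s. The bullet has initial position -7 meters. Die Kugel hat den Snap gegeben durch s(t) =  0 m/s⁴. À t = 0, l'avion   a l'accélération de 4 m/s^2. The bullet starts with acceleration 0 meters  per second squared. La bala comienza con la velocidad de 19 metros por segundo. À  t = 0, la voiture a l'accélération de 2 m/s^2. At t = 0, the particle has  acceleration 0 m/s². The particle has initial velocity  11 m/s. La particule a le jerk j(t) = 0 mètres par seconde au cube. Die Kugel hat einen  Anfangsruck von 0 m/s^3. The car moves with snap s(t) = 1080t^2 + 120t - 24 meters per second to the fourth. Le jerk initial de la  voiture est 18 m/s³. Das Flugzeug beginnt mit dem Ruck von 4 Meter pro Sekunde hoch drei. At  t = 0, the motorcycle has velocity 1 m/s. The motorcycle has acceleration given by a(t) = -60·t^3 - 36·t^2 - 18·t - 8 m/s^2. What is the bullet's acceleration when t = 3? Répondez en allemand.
Wir müssen unsere Gleichung für den Snap s(t) = 0 2-mal integrieren. Mit ∫s(t)dt und Anwendung von j(0) = 0, finden wir j(t) = 0. Mit ∫j(t)dt und Anwendung von a(0) = 0, finden wir a(t) = 0. Wir haben die Beschleunigung a(t) = 0. Durch Einsetzen von t = 3: a(3) = 0.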